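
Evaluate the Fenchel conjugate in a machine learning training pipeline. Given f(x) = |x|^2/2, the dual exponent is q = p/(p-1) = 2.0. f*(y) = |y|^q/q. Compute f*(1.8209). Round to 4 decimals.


The conjugate exponent q satisfies 1/p + 1/q = 1.
p = 2, so q = 2/(2 - 1) = 2.0
|y|^q = 1.8209^2.0 = 3.3157
f*(1.8209) = 3.3157 / 2.0 = 1.6578


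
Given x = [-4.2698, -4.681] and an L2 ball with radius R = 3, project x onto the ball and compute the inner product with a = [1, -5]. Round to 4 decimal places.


Step 1: Compute ||x|| (intermediates to 6 decimals).
||x|| = sqrt((-4.2698)^2 + (-4.681)^2) = 6.335847
Step 2: Project.
Since ||x|| > R, scale = R/||x|| = 3/6.335847 = 0.473496, proj(x) = scale * x
proj(x) = [-2.021733, -2.216435]
Step 3: Dot product.
a^T * proj(x) = 1*(-2.021733) - 5*(-2.216435) = 9.0604


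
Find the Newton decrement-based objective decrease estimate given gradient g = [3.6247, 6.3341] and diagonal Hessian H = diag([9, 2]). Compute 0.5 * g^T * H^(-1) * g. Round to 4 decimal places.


Step 1: H is diagonal, so H^(-1) * g = [0.4027, 3.1671].
Step 2: g^T H^(-1) g = sum_i g_i^2 / H_ii
  = (3.6247)^2/9 + (6.3341)^2/2
  = 1.4598 + 20.0604 = 21.5202
Step 3: Objective decrease = 0.5 * g^T H^(-1) g = 10.7601


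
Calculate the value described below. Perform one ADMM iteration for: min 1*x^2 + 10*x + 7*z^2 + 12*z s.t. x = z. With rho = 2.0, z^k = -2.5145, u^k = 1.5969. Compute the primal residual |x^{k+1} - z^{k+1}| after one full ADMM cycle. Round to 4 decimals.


ADMM iteration with rho = 2.0, z^k = -2.5145, u^k = 1.5969
Step 1: x-update.
Minimize 1*x^2 + 10*x + (2.0/2)*(x + 2.5145 + 1.5969)^2
FOC: (2*1 + 2.0)*x = -10 + 2.0*(-2.5145 - 1.5969)
x^{k+1} = -4.5557
Step 2: z-update.
Minimize 7*z^2 + 12*z + (2.0/2)*(-4.5557 - z + 1.5969)^2
FOC: (2*7 + 2.0)*z = -12 + 2.0*(-4.5557 + 1.5969)
z^{k+1} = -1.1199
Step 3: u-update.
u^{k+1} = 1.5969 - 4.5557 + 1.1199 = -1.839
Step 4: Primal residual = |-4.5557 + 1.1199| = 3.4359


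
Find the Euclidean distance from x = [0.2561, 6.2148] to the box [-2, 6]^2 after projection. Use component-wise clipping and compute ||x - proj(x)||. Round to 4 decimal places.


Project each component onto [-2, 6].
clip(0.2561) = 0.2561, clip(6.2148) = 6.0
Projection = [0.2561, 6.0]
Squared diffs: [0.0, 0.0461]
Distance = sqrt(0.0461) = 0.2148


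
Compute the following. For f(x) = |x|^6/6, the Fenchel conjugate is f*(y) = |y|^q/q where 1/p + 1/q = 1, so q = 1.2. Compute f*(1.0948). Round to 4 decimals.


The conjugate exponent q satisfies 1/p + 1/q = 1.
p = 6, so q = 6/(6 - 1) = 1.2
|y|^q = 1.0948^1.2 = 1.1148
f*(1.0948) = 1.1148 / 1.2 = 0.929


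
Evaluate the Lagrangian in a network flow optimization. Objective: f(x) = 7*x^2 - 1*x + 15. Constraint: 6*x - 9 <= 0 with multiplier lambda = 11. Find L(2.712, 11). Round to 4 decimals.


Step 1: Evaluate f(x).
f(2.712) = 7*2.712^2 - 1*2.712 + 15 = 63.7726
Step 2: Evaluate g(x).
g(2.712) = 6*2.712 - 9 = 7.272
Step 3: Compute Lagrangian.
L = 63.7726 + 11*7.272 = 143.7646


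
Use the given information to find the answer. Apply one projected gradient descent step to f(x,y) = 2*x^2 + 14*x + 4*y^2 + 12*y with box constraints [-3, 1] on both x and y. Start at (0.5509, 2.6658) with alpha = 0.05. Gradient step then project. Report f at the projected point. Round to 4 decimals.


Step 1: Compute gradient at (0.5509, 2.6658).
grad_x = 2*2*0.5509 + 14 = 16.2036
grad_y = 2*4*2.6658 + 12 = 33.3264
Step 2: Gradient step.
x_raw = 0.5509 - 0.05*16.2036 = -0.2593
y_raw = 2.6658 - 0.05*33.3264 = 0.9995
Step 3: Project onto [-3, 1].
x_proj = clip(-0.2593) = -0.2593
y_proj = clip(0.9995) = 0.9995
Step 4: Evaluate f.
f(-0.2593, 0.9995) = 12.4941


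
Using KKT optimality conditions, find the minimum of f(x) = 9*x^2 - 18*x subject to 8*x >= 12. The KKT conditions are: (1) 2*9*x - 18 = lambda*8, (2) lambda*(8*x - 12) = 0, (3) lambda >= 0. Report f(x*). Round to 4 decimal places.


Step 1: Try lambda = 0 (constraint inactive).
x_unc = 18/(2*9) = 1.0
Check: 8*1.0 = 8.0 < 12 -- violated!
Step 2: Constraint must be active: 8*x = 12
x* = 12/8 = 1.5
lambda = (2*9*1.5 - 18)/8 = 1.125
Step 3: Compute optimal value.
f(x*) = 9*1.5^2 - 18*1.5 = -6.75


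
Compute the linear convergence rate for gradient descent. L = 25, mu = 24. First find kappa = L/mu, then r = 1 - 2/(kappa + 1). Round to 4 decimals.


Step 1: Compute the condition number.
kappa = L/mu = 25/24 = 1.0417
Step 2: Compute the convergence rate.
r = 1 - 2/(kappa + 1) = 1 - 2*mu/(L + mu) = (L - mu)/(L + mu) = 1/49 = 0.0204


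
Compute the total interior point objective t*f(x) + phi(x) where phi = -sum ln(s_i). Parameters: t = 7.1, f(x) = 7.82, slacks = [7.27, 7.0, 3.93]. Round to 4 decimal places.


Step 1: Compute log-barrier.
ln values: [1.9838, 1.9459, 1.3686]
phi = -(1.9838 + 1.9459 + 1.3686) = -5.2983
Step 2: Compute augmented objective.
t*f(x) = 7.1*7.82 = 55.522
Total = 55.522 - 5.2983 = 50.2237


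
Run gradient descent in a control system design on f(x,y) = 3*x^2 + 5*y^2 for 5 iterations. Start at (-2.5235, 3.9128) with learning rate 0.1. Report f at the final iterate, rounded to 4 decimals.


Gradient descent on f(x,y) = 3*x^2 + 5*y^2.
Starting point: (-2.5235, 3.9128), alpha = 0.1
Step 1: grad_x = 2*3*-2.5235 = -15.141, grad_y = 2*5*3.9128 = 39.128
  x_1 = -2.5235 - 0.1*-15.141 = -1.0094
  y_1 = 3.9128 - 0.1*39.128 = -0.0
Step 2: grad_x = 2*3*-1.0094 = -6.0564, grad_y = 2*5*-0.0 = -0.0
  x_2 = -1.0094 - 0.1*-6.0564 = -0.4038
  y_2 = -0.0 - 0.1*-0.0 = 0.0
Step 3: grad_x = 2*3*-0.4038 = -2.4226, grad_y = 2*5*0.0 = 0.0
  x_3 = -0.4038 - 0.1*-2.4226 = -0.1615
  y_3 = 0.0 - 0.1*0.0 = 0.0
Step 4: grad_x = 2*3*-0.1615 = -0.969, grad_y = 2*5*0.0 = 0.0
  x_4 = -0.1615 - 0.1*-0.969 = -0.0646
  y_4 = 0.0 - 0.1*0.0 = 0.0
Step 5: grad_x = 2*3*-0.0646 = -0.3876, grad_y = 2*5*0.0 = 0.0
  x_5 = -0.0646 - 0.1*-0.3876 = -0.0258
  y_5 = 0.0 - 0.1*0.0 = 0.0
f(-0.0258, 0.0) = 3*(-0.0258)^2 + 5*0.0^2 = 0.002


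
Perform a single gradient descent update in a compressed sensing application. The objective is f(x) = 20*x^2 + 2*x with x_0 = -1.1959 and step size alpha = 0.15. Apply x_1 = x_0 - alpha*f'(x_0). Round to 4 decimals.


We compute the gradient at x_0 and apply the update.
f'(x) = 40*x + 2
f'(-1.1959) = 40*-1.1959 + 2 = -45.836
x_1 = -1.1959 - 0.15*-45.836 = 5.6795


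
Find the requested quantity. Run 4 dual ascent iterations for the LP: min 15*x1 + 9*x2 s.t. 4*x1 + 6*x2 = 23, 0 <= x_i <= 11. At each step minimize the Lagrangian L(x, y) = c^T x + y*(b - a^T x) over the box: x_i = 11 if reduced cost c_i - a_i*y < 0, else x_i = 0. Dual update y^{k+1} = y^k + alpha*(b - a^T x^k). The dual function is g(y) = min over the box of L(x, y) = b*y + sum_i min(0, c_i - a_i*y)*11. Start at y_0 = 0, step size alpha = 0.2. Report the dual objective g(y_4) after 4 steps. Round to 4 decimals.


Dual ascent for LP: min 15*x1 + 9*x2, 4*x1 + 6*x2 = 23, 0 <= x_i <= 11
Step 1: y^k = 0.0, reduced costs: (15.0, 9.0)
  x^k = (0.0, 0.0), subgradient = b - a^T x = 23.0
  y^{k+1} = 0.0 + 0.2*23.0 = 4.6
Step 2: y^k = 4.6, reduced costs: (-3.4, -18.6)
  x^k = (11.0, 11.0), subgradient = b - a^T x = -87.0
  y^{k+1} = 4.6 + 0.2*-87.0 = -12.8
Step 3: y^k = -12.8, reduced costs: (66.2, 85.8)
  x^k = (0.0, 0.0), subgradient = b - a^T x = 23.0
  y^{k+1} = -12.8 + 0.2*23.0 = -8.2
Step 4: y^k = -8.2, reduced costs: (47.8, 58.2)
  x^k = (0.0, 0.0), subgradient = b - a^T x = 23.0
  y^{k+1} = -8.2 + 0.2*23.0 = -3.6
Dual objective at y_4 = -3.6: reduced costs (29.4, 30.6), box minimizer x = (0.0, 0.0)
g(y_4) = b*y + (c1 - a1*y)*x1 + (c2 - a2*y)*x2 = 23*(-3.6) + 29.4*0.0 + 30.6*0.0 = -82.8 + 0.0 + 0.0 = -82.8


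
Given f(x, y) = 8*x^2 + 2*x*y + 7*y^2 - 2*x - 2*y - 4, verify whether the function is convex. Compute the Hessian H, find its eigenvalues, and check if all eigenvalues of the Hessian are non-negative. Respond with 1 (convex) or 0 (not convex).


The Hessian of f(x,y) = 8*x^2 + 2*x*y + 7*y^2 - 2*x - 2*y - 4 is:
H = [[16, 2], [2, 14]]
Trace = 16 + 14 = 30
Determinant = 16*14 - (2)^2 = 220
Discriminant = (30)^2 - 4*220 = 20.0
Eigenvalues: lambda_1 = 12.7639, lambda_2 = 17.2361
The function is convex.

1


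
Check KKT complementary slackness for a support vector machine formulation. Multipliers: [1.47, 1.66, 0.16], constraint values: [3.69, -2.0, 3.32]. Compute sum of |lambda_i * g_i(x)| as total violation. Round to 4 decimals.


KKT complementary slackness check:
lambda_1 * g_1 = 1.47 * 3.69 = 5.4243
lambda_2 * g_2 = 1.66 * -2.0 = -3.32
lambda_3 * g_3 = 0.16 * 3.32 = 0.5312
Total violation = 5.4243 + 3.32 + 0.5312 = 9.2755


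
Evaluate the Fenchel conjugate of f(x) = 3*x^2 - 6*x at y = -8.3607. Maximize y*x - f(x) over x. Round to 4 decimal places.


f*(y) = sup_x {y*x - a*x^2 - b*x} = sup_x {(y-b)*x - a*x^2}
FOC: (y - b) - 2a*x = 0 => x* = (y - b)/(2a)
x* = (-8.3607 + 6)/(2*3) = -0.3935
f*(-8.3607) = (y-b)^2/(4a) = (-8.3607 + 6)^2/(4*3)
= 5.5729/12 = 0.4644


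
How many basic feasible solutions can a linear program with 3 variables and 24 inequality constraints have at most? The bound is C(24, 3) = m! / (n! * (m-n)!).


Each vertex corresponds to some choice of n active constraints out of m, so the number of vertices is at most C(m, n) = m! / (n!(m-n)!).
m = 24, n = 3
Numerator: 24 * 23 * 22
Denominator: 3! = 6
C(24, 3) = 2024


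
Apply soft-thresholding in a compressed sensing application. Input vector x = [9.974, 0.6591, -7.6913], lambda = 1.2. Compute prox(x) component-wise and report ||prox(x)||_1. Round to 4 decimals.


Soft-thresholding with lambda = 1.2:
prox(9.974) = sign(9.974)*max(|9.974| - 1.2, 0) = 8.774
prox(0.6591) = sign(0.6591)*max(|0.6591| - 1.2, 0) = 0.0
prox(-7.6913) = sign(-7.6913)*max(|-7.6913| - 1.2, 0) = -6.4913
prox(x) = [8.774, 0.0, -6.4913]
||prox(x)||_1 = 8.774 + 0.0 + 6.4913 = 15.2653


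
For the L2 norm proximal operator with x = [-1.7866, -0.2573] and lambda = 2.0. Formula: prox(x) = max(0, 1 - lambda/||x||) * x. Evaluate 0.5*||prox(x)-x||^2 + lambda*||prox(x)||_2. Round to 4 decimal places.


Step 1: Compute ||x||.
||x|| = 1.805
Step 2: Compute scaling factor.
scale = max(0, 1 - 2.0/1.805) = 0.0
Step 3: prox(x) = [-0.0, -0.0]
||prox(x)|| = 0.0
Step 4: Proximal objective.
0.5*||prox-x||^2 = 1.6291
lambda*||prox|| = 0.0
Total = 1.6291


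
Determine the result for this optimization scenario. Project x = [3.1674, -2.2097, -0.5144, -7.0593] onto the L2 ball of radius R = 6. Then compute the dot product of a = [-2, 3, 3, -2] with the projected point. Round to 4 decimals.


Step 1: Compute ||x|| (intermediates to 6 decimals).
||x|| = sqrt(3.1674^2 + (-2.2097)^2 + (-0.5144)^2 + (-7.0593)^2) = 8.063096
Step 2: Project.
Since ||x|| > R, scale = R/||x|| = 6/8.063096 = 0.744131, proj(x) = scale * x
proj(x) = [2.356961, -1.644306, -0.382781, -5.253044]
Step 3: Dot product.
a^T * proj(x) = -2*2.356961 + 3*(-1.644306) + 3*(-0.382781) - 2*(-5.253044) = -0.2891


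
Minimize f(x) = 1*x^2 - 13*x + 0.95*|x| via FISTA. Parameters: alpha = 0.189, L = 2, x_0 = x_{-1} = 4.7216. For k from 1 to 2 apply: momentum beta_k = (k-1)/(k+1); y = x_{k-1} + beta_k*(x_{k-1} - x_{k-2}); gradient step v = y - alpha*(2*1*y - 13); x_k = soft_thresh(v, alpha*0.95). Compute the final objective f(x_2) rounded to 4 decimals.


FISTA on f(x) = 1*x^2 - 13*x + 0.95*|x|
L = 2, alpha = 0.189
Iteration 1: beta = 0.0, y = 4.7216 + 0.0*(4.7216 - 4.7216) = 4.7216
  grad(y) = -3.5568, v = y - alpha*grad = 5.3938
  prox(v) = soft_thresh(5.3938, 0.1796) = 5.2143
Iteration 2: beta = 0.3333, y = 5.2143 + 0.3333*(5.2143 - 4.7216) = 5.3785
  grad(y) = -2.243, v = y - alpha*grad = 5.8024
  prox(v) = soft_thresh(5.8024, 0.1796) = 5.6229
f(x_2) = 1*5.6229^2 - 13*5.6229 + 0.95*|5.6229| = -36.1389


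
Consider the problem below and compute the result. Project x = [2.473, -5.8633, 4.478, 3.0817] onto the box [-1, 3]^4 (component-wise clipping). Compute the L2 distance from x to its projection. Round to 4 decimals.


Project each component onto [-1, 3].
clip(2.473) = 2.473, clip(-5.8633) = -1.0, clip(4.478) = 3.0, clip(3.0817) = 3.0
Projection = [2.473, -1.0, 3.0, 3.0]
Squared diffs: [0.0, 23.6517, 2.1845, 0.0067]
Distance = sqrt(25.8429) = 5.0836


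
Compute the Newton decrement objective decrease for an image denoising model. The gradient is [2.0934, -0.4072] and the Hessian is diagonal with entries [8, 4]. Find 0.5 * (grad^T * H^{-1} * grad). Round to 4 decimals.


Step 1: H is diagonal, so H^(-1) * g = [0.2617, -0.1018].
Step 2: g^T H^(-1) g = sum_i g_i^2 / H_ii
  = (2.0934)^2/8 + (-0.4072)^2/4
  = 0.5478 + 0.0415 = 0.5892
Step 3: Objective decrease = 0.5 * g^T H^(-1) g = 0.2946


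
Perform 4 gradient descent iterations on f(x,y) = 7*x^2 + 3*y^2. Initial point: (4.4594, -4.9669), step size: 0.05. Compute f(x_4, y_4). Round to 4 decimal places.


Gradient descent on f(x,y) = 7*x^2 + 3*y^2.
Starting point: (4.4594, -4.9669), alpha = 0.05
Step 1: grad_x = 2*7*4.4594 = 62.4316, grad_y = 2*3*-4.9669 = -29.8014
  x_1 = 4.4594 - 0.05*62.4316 = 1.3378
  y_1 = -4.9669 - 0.05*-29.8014 = -3.4768
Step 2: grad_x = 2*7*1.3378 = 18.7295, grad_y = 2*3*-3.4768 = -20.861
  x_2 = 1.3378 - 0.05*18.7295 = 0.4013
  y_2 = -3.4768 - 0.05*-20.861 = -2.4338
Step 3: grad_x = 2*7*0.4013 = 5.6188, grad_y = 2*3*-2.4338 = -14.6027
  x_3 = 0.4013 - 0.05*5.6188 = 0.1204
  y_3 = -2.4338 - 0.05*-14.6027 = -1.7036
Step 4: grad_x = 2*7*0.1204 = 1.6857, grad_y = 2*3*-1.7036 = -10.2219
  x_4 = 0.1204 - 0.05*1.6857 = 0.0361
  y_4 = -1.7036 - 0.05*-10.2219 = -1.1926
f(0.0361, -1.1926) = 7*0.0361^2 + 3*(-1.1926)^2 = 4.2757


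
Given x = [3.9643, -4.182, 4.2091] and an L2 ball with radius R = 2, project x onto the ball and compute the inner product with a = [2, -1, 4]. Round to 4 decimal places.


Step 1: Compute ||x|| (intermediates to 6 decimals).
||x|| = sqrt(3.9643^2 + (-4.182)^2 + 4.2091^2) = 7.135918
Step 2: Project.
Since ||x|| > R, scale = R/||x|| = 2/7.135918 = 0.280272, proj(x) = scale * x
proj(x) = [1.111082, -1.172098, 1.179693]
Step 3: Dot product.
a^T * proj(x) = 2*1.111082 - 1*(-1.172098) + 4*1.179693 = 8.113


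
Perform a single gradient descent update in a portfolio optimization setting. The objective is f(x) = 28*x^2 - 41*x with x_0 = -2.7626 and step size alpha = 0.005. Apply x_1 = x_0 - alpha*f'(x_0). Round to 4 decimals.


We compute the gradient at x_0 and apply the update.
f'(x) = 56*x - 41
f'(-2.7626) = 56*-2.7626 - 41 = -195.7056
x_1 = -2.7626 - 0.005*-195.7056 = -1.7841


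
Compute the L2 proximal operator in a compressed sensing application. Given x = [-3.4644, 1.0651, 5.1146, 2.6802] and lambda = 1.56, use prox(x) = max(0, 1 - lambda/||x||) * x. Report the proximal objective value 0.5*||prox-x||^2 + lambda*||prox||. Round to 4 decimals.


Step 1: Compute ||x||.
||x|| = 6.8176
Step 2: Compute scaling factor.
scale = max(0, 1 - 1.56/6.8176) = 0.7712
Step 3: prox(x) = [-2.6717, 0.8214, 3.9443, 2.0669]
||prox(x)|| = 5.2576
Step 4: Proximal objective.
0.5*||prox-x||^2 = 1.2168
lambda*||prox|| = 8.2019
Total = 9.4186


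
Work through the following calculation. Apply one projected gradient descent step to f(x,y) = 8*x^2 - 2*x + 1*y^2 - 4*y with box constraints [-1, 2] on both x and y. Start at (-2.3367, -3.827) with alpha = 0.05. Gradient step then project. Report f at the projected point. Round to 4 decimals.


Step 1: Compute gradient at (-2.3367, -3.827).
grad_x = 2*8*-2.3367 - 2 = -39.3872
grad_y = 2*1*-3.827 - 4 = -11.654
Step 2: Gradient step.
x_raw = -2.3367 - 0.05*-39.3872 = -0.3673
y_raw = -3.827 - 0.05*-11.654 = -3.2443
Step 3: Project onto [-1, 2].
x_proj = clip(-0.3673) = -0.3673
y_proj = clip(-3.2443) = -1.0
Step 4: Evaluate f.
f(-0.3673, -1.0) = 6.8142


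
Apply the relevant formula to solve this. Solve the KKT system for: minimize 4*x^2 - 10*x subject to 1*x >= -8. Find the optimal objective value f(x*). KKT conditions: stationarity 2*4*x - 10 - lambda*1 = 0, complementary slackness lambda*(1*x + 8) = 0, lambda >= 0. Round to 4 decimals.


Step 1: Try lambda = 0 (constraint inactive).
Stationarity: 2*4*x - 10 = 0
x* = 10/(2*4) = 1.25
Check constraint: 1*1.25 = 1.25 >= -8 -- satisfied.
Step 2: Compute optimal value.
f(x*) = 4*1.25^2 - 10*1.25 = -6.25


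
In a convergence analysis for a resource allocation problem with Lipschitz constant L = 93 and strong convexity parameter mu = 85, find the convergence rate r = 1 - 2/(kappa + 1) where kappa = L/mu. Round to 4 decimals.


Step 1: Compute the condition number.
kappa = L/mu = 93/85 = 1.0941
Step 2: Compute the convergence rate.
r = 1 - 2/(kappa + 1) = 1 - 2*mu/(L + mu) = (L - mu)/(L + mu) = 8/178 = 0.0449


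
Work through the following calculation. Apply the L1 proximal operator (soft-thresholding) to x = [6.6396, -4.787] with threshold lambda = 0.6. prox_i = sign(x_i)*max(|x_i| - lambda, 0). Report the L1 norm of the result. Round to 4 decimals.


Soft-thresholding with lambda = 0.6:
prox(6.6396) = sign(6.6396)*max(|6.6396| - 0.6, 0) = 6.0396
prox(-4.787) = sign(-4.787)*max(|-4.787| - 0.6, 0) = -4.187
prox(x) = [6.0396, -4.187]
||prox(x)||_1 = 6.0396 + 4.187 = 10.2266


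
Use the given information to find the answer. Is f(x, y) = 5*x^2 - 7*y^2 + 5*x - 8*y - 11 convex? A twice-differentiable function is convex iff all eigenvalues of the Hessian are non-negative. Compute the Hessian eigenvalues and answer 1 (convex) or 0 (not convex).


The Hessian of f(x,y) = 5*x^2 - 7*y^2 + 5*x - 8*y - 11 is:
H = [[10, 0], [0, -14]]
Trace = 10 - 14 = -4
Determinant = 10*-14 - (0)^2 = -140
Discriminant = (-4)^2 - 4*-140 = 576.0
Eigenvalues: lambda_1 = -14.0, lambda_2 = 10.0
The function is not convex.

0


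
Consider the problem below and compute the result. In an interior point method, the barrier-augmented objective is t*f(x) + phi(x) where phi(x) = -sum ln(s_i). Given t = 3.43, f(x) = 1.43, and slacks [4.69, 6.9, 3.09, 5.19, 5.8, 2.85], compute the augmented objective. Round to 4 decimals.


Step 1: Compute log-barrier.
ln values: [1.5454, 1.9315, 1.1282, 1.6467, 1.7579, 1.0473]
phi = -(1.5454 + 1.9315 + 1.1282 + 1.6467 + 1.7579 + 1.0473) = -9.057
Step 2: Compute augmented objective.
t*f(x) = 3.43*1.43 = 4.9049
Total = 4.9049 - 9.057 = -4.1521


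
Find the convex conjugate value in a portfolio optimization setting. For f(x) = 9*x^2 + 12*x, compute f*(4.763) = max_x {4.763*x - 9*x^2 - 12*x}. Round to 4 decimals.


f*(y) = sup_x {y*x - a*x^2 - b*x} = sup_x {(y-b)*x - a*x^2}
FOC: (y - b) - 2a*x = 0 => x* = (y - b)/(2a)
x* = (4.763 - 12)/(2*9) = -0.4021
f*(4.763) = (y-b)^2/(4a) = (4.763 - 12)^2/(4*9)
= 52.3742/36 = 1.4548


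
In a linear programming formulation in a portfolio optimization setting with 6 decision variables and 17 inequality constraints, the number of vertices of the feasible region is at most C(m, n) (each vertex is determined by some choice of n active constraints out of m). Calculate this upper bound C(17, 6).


Each vertex corresponds to some choice of n active constraints out of m, so the number of vertices is at most C(m, n) = m! / (n!(m-n)!).
m = 17, n = 6
Numerator: 17 * 16 * 15 * 14 * 13 * 12
Denominator: 6! = 720
C(17, 6) = 12376


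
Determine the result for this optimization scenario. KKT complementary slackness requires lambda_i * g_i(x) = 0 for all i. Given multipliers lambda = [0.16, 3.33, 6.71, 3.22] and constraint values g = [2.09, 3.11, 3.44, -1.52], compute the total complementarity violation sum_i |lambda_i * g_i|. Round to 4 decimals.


KKT complementary slackness check:
lambda_1 * g_1 = 0.16 * 2.09 = 0.3344
lambda_2 * g_2 = 3.33 * 3.11 = 10.3563
lambda_3 * g_3 = 6.71 * 3.44 = 23.0824
lambda_4 * g_4 = 3.22 * -1.52 = -4.8944
Total violation = 0.3344 + 10.3563 + 23.0824 + 4.8944 = 38.6675


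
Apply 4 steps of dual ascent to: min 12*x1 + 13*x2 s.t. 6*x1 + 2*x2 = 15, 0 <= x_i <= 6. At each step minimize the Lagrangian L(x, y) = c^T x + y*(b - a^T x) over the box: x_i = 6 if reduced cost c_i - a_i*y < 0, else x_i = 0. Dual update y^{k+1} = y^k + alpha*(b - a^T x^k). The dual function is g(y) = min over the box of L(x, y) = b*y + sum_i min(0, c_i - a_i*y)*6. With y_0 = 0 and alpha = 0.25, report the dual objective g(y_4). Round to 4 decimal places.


Dual ascent for LP: min 12*x1 + 13*x2, 6*x1 + 2*x2 = 15, 0 <= x_i <= 6
Step 1: y^k = 0.0, reduced costs: (12.0, 13.0)
  x^k = (0.0, 0.0), subgradient = b - a^T x = 15.0
  y^{k+1} = 0.0 + 0.25*15.0 = 3.75
Step 2: y^k = 3.75, reduced costs: (-10.5, 5.5)
  x^k = (6.0, 0.0), subgradient = b - a^T x = -21.0
  y^{k+1} = 3.75 + 0.25*-21.0 = -1.5
Step 3: y^k = -1.5, reduced costs: (21.0, 16.0)
  x^k = (0.0, 0.0), subgradient = b - a^T x = 15.0
  y^{k+1} = -1.5 + 0.25*15.0 = 2.25
Step 4: y^k = 2.25, reduced costs: (-1.5, 8.5)
  x^k = (6.0, 0.0), subgradient = b - a^T x = -21.0
  y^{k+1} = 2.25 + 0.25*-21.0 = -3.0
Dual objective at y_4 = -3.0: reduced costs (30.0, 19.0), box minimizer x = (0.0, 0.0)
g(y_4) = b*y + (c1 - a1*y)*x1 + (c2 - a2*y)*x2 = 15*(-3.0) + 30.0*0.0 + 19.0*0.0 = -45.0 + 0.0 + 0.0 = -45.0


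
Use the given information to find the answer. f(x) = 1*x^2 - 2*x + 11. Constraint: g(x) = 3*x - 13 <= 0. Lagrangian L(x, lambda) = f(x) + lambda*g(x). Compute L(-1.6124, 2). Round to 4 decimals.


Step 1: Evaluate f(x).
f(-1.6124) = 1*(-1.6124)^2 - 2*(-1.6124) + 11 = 16.8246
Step 2: Evaluate g(x).
g(-1.6124) = 3*-1.6124 - 13 = -17.8372
Step 3: Compute Lagrangian.
L = 16.8246 + 2*-17.8372 = -18.8498


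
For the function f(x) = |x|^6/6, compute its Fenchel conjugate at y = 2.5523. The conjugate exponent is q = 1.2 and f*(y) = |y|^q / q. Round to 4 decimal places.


The conjugate exponent q satisfies 1/p + 1/q = 1.
p = 6, so q = 6/(6 - 1) = 1.2
|y|^q = 2.5523^1.2 = 3.0784
f*(2.5523) = 3.0784 / 1.2 = 2.5653


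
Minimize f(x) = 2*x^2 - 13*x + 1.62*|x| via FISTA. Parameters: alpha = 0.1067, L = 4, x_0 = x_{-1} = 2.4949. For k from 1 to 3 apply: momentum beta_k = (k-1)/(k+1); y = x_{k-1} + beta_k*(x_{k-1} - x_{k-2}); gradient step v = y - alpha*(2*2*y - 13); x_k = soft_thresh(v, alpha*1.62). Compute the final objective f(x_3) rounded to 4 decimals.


FISTA on f(x) = 2*x^2 - 13*x + 1.62*|x|
L = 4, alpha = 0.1067
Iteration 1: beta = 0.0, y = 2.4949 + 0.0*(2.4949 - 2.4949) = 2.4949
  grad(y) = -3.0204, v = y - alpha*grad = 2.8172
  prox(v) = soft_thresh(2.8172, 0.1729) = 2.6443
Iteration 2: beta = 0.3333, y = 2.6443 + 0.3333*(2.6443 - 2.4949) = 2.6941
  grad(y) = -2.2235, v = y - alpha*grad = 2.9314
  prox(v) = soft_thresh(2.9314, 0.1729) = 2.7585
Iteration 3: beta = 0.5, y = 2.7585 + 0.5*(2.7585 - 2.6443) = 2.8156
  grad(y) = -1.7375, v = y - alpha*grad = 3.001
  prox(v) = soft_thresh(3.001, 0.1729) = 2.8282
f(x_3) = 2*2.8282^2 - 13*2.8282 + 1.62*|2.8282| = -16.1875


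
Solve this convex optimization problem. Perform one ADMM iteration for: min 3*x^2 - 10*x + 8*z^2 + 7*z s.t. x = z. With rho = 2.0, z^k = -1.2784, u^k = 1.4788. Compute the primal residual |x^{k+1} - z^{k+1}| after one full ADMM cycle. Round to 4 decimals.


ADMM iteration with rho = 2.0, z^k = -1.2784, u^k = 1.4788
Step 1: x-update.
Minimize 3*x^2 - 10*x + (2.0/2)*(x + 1.2784 + 1.4788)^2
FOC: (2*3 + 2.0)*x = 10 + 2.0*(-1.2784 - 1.4788)
x^{k+1} = 0.5607
Step 2: z-update.
Minimize 8*z^2 + 7*z + (2.0/2)*(0.5607 - z + 1.4788)^2
FOC: (2*8 + 2.0)*z = -7 + 2.0*(0.5607 + 1.4788)
z^{k+1} = -0.1623
Step 3: u-update.
u^{k+1} = 1.4788 + 0.5607 + 0.1623 = 2.2018
Step 4: Primal residual = |0.5607 + 0.1623| = 0.723


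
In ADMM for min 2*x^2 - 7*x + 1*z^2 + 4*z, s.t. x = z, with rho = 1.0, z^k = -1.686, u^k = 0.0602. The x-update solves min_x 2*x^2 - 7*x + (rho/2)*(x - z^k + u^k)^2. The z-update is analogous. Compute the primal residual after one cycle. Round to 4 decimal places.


ADMM iteration with rho = 1.0, z^k = -1.686, u^k = 0.0602
Step 1: x-update.
Minimize 2*x^2 - 7*x + (1.0/2)*(x + 1.686 + 0.0602)^2
FOC: (2*2 + 1.0)*x = 7 + 1.0*(-1.686 - 0.0602)
x^{k+1} = 1.0508
Step 2: z-update.
Minimize 1*z^2 + 4*z + (1.0/2)*(1.0508 - z + 0.0602)^2
FOC: (2*1 + 1.0)*z = -4 + 1.0*(1.0508 + 0.0602)
z^{k+1} = -0.963
Step 3: u-update.
u^{k+1} = 0.0602 + 1.0508 + 0.963 = 2.074
Step 4: Primal residual = |1.0508 + 0.963| = 2.0138


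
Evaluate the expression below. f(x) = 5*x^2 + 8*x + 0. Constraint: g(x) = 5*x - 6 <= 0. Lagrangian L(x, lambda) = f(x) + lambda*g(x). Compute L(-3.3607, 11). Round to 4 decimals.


Step 1: Evaluate f(x).
f(-3.3607) = 5*(-3.3607)^2 + 8*(-3.3607) + 0 = 29.5859
Step 2: Evaluate g(x).
g(-3.3607) = 5*-3.3607 - 6 = -22.8035
Step 3: Compute Lagrangian.
L = 29.5859 + 11*-22.8035 = -221.2526


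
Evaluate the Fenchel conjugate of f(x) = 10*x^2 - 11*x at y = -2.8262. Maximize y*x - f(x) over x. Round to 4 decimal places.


f*(y) = sup_x {y*x - a*x^2 - b*x} = sup_x {(y-b)*x - a*x^2}
FOC: (y - b) - 2a*x = 0 => x* = (y - b)/(2a)
x* = (-2.8262 + 11)/(2*10) = 0.4087
f*(-2.8262) = (y-b)^2/(4a) = (-2.8262 + 11)^2/(4*10)
= 66.811/40 = 1.6703


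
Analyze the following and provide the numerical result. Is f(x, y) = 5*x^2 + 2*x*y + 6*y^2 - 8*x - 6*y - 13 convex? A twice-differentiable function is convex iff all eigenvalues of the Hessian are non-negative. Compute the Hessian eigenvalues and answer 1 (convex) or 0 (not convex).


The Hessian of f(x,y) = 5*x^2 + 2*x*y + 6*y^2 - 8*x - 6*y - 13 is:
H = [[10, 2], [2, 12]]
Trace = 10 + 12 = 22
Determinant = 10*12 - (2)^2 = 116
Discriminant = (22)^2 - 4*116 = 20.0
Eigenvalues: lambda_1 = 8.7639, lambda_2 = 13.2361
The function is convex.

1


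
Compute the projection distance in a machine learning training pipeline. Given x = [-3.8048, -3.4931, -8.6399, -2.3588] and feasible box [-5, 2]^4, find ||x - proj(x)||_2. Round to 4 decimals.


Project each component onto [-5, 2].
clip(-3.8048) = -3.8048, clip(-3.4931) = -3.4931, clip(-8.6399) = -5.0, clip(-2.3588) = -2.3588
Projection = [-3.8048, -3.4931, -5.0, -2.3588]
Squared diffs: [0.0, 0.0, 13.2489, 0.0]
Distance = sqrt(13.2489) = 3.6399


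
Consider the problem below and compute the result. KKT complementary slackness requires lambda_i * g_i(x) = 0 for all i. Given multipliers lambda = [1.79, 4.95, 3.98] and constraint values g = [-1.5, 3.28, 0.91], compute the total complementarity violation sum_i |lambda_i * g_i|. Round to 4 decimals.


KKT complementary slackness check:
lambda_1 * g_1 = 1.79 * -1.5 = -2.685
lambda_2 * g_2 = 4.95 * 3.28 = 16.236
lambda_3 * g_3 = 3.98 * 0.91 = 3.6218
Total violation = 2.685 + 16.236 + 3.6218 = 22.5428


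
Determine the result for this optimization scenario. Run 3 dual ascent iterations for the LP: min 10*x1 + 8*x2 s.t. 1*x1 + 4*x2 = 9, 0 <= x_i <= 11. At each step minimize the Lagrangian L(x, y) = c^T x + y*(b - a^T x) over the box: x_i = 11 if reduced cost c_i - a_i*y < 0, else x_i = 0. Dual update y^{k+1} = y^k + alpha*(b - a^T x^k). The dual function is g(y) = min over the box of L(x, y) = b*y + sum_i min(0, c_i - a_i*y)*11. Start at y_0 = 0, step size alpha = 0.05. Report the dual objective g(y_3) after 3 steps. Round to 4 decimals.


Dual ascent for LP: min 10*x1 + 8*x2, 1*x1 + 4*x2 = 9, 0 <= x_i <= 11
Step 1: y^k = 0.0, reduced costs: (10.0, 8.0)
  x^k = (0.0, 0.0), subgradient = b - a^T x = 9.0
  y^{k+1} = 0.0 + 0.05*9.0 = 0.45
Step 2: y^k = 0.45, reduced costs: (9.55, 6.2)
  x^k = (0.0, 0.0), subgradient = b - a^T x = 9.0
  y^{k+1} = 0.45 + 0.05*9.0 = 0.9
Step 3: y^k = 0.9, reduced costs: (9.1, 4.4)
  x^k = (0.0, 0.0), subgradient = b - a^T x = 9.0
  y^{k+1} = 0.9 + 0.05*9.0 = 1.35
Dual objective at y_3 = 1.35: reduced costs (8.65, 2.6), box minimizer x = (0.0, 0.0)
g(y_3) = b*y + (c1 - a1*y)*x1 + (c2 - a2*y)*x2 = 9*1.35 + 8.65*0.0 + 2.6*0.0 = 12.15 + 0.0 + 0.0 = 12.15


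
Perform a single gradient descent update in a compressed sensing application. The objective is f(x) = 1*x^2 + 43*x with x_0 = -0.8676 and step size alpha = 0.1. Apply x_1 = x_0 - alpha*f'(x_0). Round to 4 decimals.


We compute the gradient at x_0 and apply the update.
f'(x) = 2*x + 43
f'(-0.8676) = 2*-0.8676 + 43 = 41.2648
x_1 = -0.8676 - 0.1*41.2648 = -4.9941


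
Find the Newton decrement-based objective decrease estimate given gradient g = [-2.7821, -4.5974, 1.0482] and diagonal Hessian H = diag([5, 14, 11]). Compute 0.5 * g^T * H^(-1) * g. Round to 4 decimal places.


Step 1: H is diagonal, so H^(-1) * g = [-0.5564, -0.3284, 0.0953].
Step 2: g^T H^(-1) g = sum_i g_i^2 / H_ii
  = (-2.7821)^2/5 + (-4.5974)^2/14 + (1.0482)^2/11
  = 1.548 + 1.5097 + 0.0999 = 3.1576
Step 3: Objective decrease = 0.5 * g^T H^(-1) g = 1.5788


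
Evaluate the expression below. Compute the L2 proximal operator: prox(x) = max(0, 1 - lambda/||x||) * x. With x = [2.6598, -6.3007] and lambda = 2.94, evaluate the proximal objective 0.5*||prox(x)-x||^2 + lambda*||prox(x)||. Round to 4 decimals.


Step 1: Compute ||x||.
||x|| = 6.8391
Step 2: Compute scaling factor.
scale = max(0, 1 - 2.94/6.8391) = 0.5701
Step 3: prox(x) = [1.5164, -3.5921]
||prox(x)|| = 3.8991
Step 4: Proximal objective.
0.5*||prox-x||^2 = 4.3218
lambda*||prox|| = 11.4634
Total = 15.7852


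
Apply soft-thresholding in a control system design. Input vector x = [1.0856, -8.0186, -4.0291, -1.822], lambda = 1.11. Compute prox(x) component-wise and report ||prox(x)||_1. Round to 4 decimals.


Soft-thresholding with lambda = 1.11:
prox(1.0856) = sign(1.0856)*max(|1.0856| - 1.11, 0) = 0.0
prox(-8.0186) = sign(-8.0186)*max(|-8.0186| - 1.11, 0) = -6.9086
prox(-4.0291) = sign(-4.0291)*max(|-4.0291| - 1.11, 0) = -2.9191
prox(-1.822) = sign(-1.822)*max(|-1.822| - 1.11, 0) = -0.712
prox(x) = [0.0, -6.9086, -2.9191, -0.712]
||prox(x)||_1 = 0.0 + 6.9086 + 2.9191 + 0.712 = 10.5397


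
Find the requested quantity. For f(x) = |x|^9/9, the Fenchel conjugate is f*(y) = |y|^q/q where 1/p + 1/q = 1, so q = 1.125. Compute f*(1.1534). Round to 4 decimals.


The conjugate exponent q satisfies 1/p + 1/q = 1.
p = 9, so q = 9/(9 - 1) = 1.125
|y|^q = 1.1534^1.125 = 1.1742
f*(1.1534) = 1.1742 / 1.125 = 1.0437


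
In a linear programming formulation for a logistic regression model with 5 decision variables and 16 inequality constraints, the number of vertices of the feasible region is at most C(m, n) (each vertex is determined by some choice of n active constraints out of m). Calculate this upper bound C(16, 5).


Each vertex corresponds to some choice of n active constraints out of m, so the number of vertices is at most C(m, n) = m! / (n!(m-n)!).
m = 16, n = 5
Numerator: 16 * 15 * 14 * 13 * 12
Denominator: 5! = 120
C(16, 5) = 4368


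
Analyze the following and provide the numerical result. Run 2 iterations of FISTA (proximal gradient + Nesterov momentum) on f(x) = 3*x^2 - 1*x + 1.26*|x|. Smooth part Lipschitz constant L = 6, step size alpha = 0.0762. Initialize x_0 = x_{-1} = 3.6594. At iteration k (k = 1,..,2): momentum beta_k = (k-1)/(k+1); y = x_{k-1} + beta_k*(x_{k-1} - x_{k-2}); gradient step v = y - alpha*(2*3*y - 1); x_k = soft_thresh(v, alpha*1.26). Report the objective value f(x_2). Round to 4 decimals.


FISTA on f(x) = 3*x^2 - 1*x + 1.26*|x|
L = 6, alpha = 0.0762
Iteration 1: beta = 0.0, y = 3.6594 + 0.0*(3.6594 - 3.6594) = 3.6594
  grad(y) = 20.9564, v = y - alpha*grad = 2.0625
  prox(v) = soft_thresh(2.0625, 0.096) = 1.9665
Iteration 2: beta = 0.3333, y = 1.9665 + 0.3333*(1.9665 - 3.6594) = 1.4022
  grad(y) = 7.4133, v = y - alpha*grad = 0.8373
  prox(v) = soft_thresh(0.8373, 0.096) = 0.7413
f(x_2) = 3*0.7413^2 - 1*0.7413 + 1.26*|0.7413| = 1.8414


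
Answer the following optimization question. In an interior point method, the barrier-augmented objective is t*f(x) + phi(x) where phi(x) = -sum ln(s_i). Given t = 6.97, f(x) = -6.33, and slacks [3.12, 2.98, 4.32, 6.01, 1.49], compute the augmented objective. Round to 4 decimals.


Step 1: Compute log-barrier.
ln values: [1.1378, 1.0919, 1.4633, 1.7934, 0.3988]
phi = -(1.1378 + 1.0919 + 1.4633 + 1.7934 + 0.3988) = -5.8852
Step 2: Compute augmented objective.
t*f(x) = 6.97*-6.33 = -44.1201
Total = -44.1201 - 5.8852 = -50.0053


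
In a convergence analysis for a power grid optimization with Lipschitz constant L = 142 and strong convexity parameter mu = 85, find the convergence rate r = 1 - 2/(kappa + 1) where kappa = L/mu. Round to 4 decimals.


Step 1: Compute the condition number.
kappa = L/mu = 142/85 = 1.6706
Step 2: Compute the convergence rate.
r = 1 - 2/(kappa + 1) = 1 - 2*mu/(L + mu) = (L - mu)/(L + mu) = 57/227 = 0.2511


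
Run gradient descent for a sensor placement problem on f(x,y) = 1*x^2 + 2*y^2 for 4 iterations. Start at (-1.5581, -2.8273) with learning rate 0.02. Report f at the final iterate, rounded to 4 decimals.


Gradient descent on f(x,y) = 1*x^2 + 2*y^2.
Starting point: (-1.5581, -2.8273), alpha = 0.02
Step 1: grad_x = 2*1*-1.5581 = -3.1162, grad_y = 2*2*-2.8273 = -11.3092
  x_1 = -1.5581 - 0.02*-3.1162 = -1.4958
  y_1 = -2.8273 - 0.02*-11.3092 = -2.6011
Step 2: grad_x = 2*1*-1.4958 = -2.9916, grad_y = 2*2*-2.6011 = -10.4045
  x_2 = -1.4958 - 0.02*-2.9916 = -1.4359
  y_2 = -2.6011 - 0.02*-10.4045 = -2.393
Step 3: grad_x = 2*1*-1.4359 = -2.8719, grad_y = 2*2*-2.393 = -9.5721
  x_3 = -1.4359 - 0.02*-2.8719 = -1.3785
  y_3 = -2.393 - 0.02*-9.5721 = -2.2016
Step 4: grad_x = 2*1*-1.3785 = -2.757, grad_y = 2*2*-2.2016 = -8.8063
  x_4 = -1.3785 - 0.02*-2.757 = -1.3234
  y_4 = -2.2016 - 0.02*-8.8063 = -2.0255
f(-1.3234, -2.0255) = 1*(-1.3234)^2 + 2*(-2.0255)^2 = 9.9563


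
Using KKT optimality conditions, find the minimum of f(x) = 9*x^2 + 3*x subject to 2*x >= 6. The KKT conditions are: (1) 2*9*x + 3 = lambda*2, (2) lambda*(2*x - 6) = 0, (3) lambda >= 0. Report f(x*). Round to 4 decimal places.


Step 1: Try lambda = 0 (constraint inactive).
x_unc = -3/(2*9) = -0.1667
Check: 2*-0.1667 = -0.3334 < 6 -- violated!
Step 2: Constraint must be active: 2*x = 6
x* = 6/2 = 3.0
lambda = (2*9*3.0 + 3)/2 = 28.5
Step 3: Compute optimal value.
f(x*) = 9*3.0^2 + 3*3.0 = 90.0


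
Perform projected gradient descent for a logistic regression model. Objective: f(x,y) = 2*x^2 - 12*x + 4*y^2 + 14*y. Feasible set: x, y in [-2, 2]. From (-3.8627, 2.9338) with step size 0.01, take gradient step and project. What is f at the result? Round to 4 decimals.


Step 1: Compute gradient at (-3.8627, 2.9338).
grad_x = 2*2*-3.8627 - 12 = -27.4508
grad_y = 2*4*2.9338 + 14 = 37.4704
Step 2: Gradient step.
x_raw = -3.8627 - 0.01*-27.4508 = -3.5882
y_raw = 2.9338 - 0.01*37.4704 = 2.5591
Step 3: Project onto [-2, 2].
x_proj = clip(-3.5882) = -2.0
y_proj = clip(2.5591) = 2.0
Step 4: Evaluate f.
f(-2.0, 2.0) = 76.0


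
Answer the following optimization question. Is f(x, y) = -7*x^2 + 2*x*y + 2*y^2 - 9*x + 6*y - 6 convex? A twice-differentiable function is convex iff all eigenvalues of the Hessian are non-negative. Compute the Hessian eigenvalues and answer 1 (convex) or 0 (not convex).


The Hessian of f(x,y) = -7*x^2 + 2*x*y + 2*y^2 - 9*x + 6*y - 6 is:
H = [[-14, 2], [2, 4]]
Trace = -14 + 4 = -10
Determinant = -14*4 - (2)^2 = -60
Discriminant = (-10)^2 - 4*-60 = 340.0
Eigenvalues: lambda_1 = -14.2195, lambda_2 = 4.2195
The function is not convex.

0


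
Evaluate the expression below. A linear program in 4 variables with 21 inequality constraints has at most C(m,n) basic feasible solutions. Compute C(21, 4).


Each vertex corresponds to some choice of n active constraints out of m, so the number of vertices is at most C(m, n) = m! / (n!(m-n)!).
m = 21, n = 4
Numerator: 21 * 20 * 19 * 18
Denominator: 4! = 24
C(21, 4) = 5985


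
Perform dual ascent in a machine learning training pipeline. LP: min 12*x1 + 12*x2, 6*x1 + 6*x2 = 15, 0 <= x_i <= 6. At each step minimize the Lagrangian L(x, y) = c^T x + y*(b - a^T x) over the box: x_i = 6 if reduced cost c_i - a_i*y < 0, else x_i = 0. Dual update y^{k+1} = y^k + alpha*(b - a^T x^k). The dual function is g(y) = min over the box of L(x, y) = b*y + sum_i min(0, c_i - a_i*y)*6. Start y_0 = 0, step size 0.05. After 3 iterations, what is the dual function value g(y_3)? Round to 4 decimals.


Dual ascent for LP: min 12*x1 + 12*x2, 6*x1 + 6*x2 = 15, 0 <= x_i <= 6
Step 1: y^k = 0.0, reduced costs: (12.0, 12.0)
  x^k = (0.0, 0.0), subgradient = b - a^T x = 15.0
  y^{k+1} = 0.0 + 0.05*15.0 = 0.75
Step 2: y^k = 0.75, reduced costs: (7.5, 7.5)
  x^k = (0.0, 0.0), subgradient = b - a^T x = 15.0
  y^{k+1} = 0.75 + 0.05*15.0 = 1.5
Step 3: y^k = 1.5, reduced costs: (3.0, 3.0)
  x^k = (0.0, 0.0), subgradient = b - a^T x = 15.0
  y^{k+1} = 1.5 + 0.05*15.0 = 2.25
Dual objective at y_3 = 2.25: reduced costs (-1.5, -1.5), box minimizer x = (6.0, 6.0)
g(y_3) = b*y + (c1 - a1*y)*x1 + (c2 - a2*y)*x2 = 15*2.25 + (-1.5)*6.0 + (-1.5)*6.0 = 33.75 - 9.0 - 9.0 = 15.75


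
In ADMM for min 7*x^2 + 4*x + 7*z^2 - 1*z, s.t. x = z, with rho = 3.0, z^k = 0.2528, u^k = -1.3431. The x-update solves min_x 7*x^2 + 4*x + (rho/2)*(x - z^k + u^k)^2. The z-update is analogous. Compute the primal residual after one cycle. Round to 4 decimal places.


ADMM iteration with rho = 3.0, z^k = 0.2528, u^k = -1.3431
Step 1: x-update.
Minimize 7*x^2 + 4*x + (3.0/2)*(x - 0.2528 - 1.3431)^2
FOC: (2*7 + 3.0)*x = -4 + 3.0*(0.2528 + 1.3431)
x^{k+1} = 0.0463
Step 2: z-update.
Minimize 7*z^2 - 1*z + (3.0/2)*(0.0463 - z - 1.3431)^2
FOC: (2*7 + 3.0)*z = 1 + 3.0*(0.0463 - 1.3431)
z^{k+1} = -0.17
Step 3: u-update.
u^{k+1} = -1.3431 + 0.0463 + 0.17 = -1.1267
Step 4: Primal residual = |0.0463 + 0.17| = 0.2164


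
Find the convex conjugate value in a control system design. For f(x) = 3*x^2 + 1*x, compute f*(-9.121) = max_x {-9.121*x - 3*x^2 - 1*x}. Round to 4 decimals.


f*(y) = sup_x {y*x - a*x^2 - b*x} = sup_x {(y-b)*x - a*x^2}
FOC: (y - b) - 2a*x = 0 => x* = (y - b)/(2a)
x* = (-9.121 - 1)/(2*3) = -1.6868
f*(-9.121) = (y-b)^2/(4a) = (-9.121 - 1)^2/(4*3)
= 102.4346/12 = 8.5362


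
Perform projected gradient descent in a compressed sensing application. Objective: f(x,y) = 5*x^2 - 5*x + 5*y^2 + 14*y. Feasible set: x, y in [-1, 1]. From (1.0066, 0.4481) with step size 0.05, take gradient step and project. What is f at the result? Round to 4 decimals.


Step 1: Compute gradient at (1.0066, 0.4481).
grad_x = 2*5*1.0066 - 5 = 5.066
grad_y = 2*5*0.4481 + 14 = 18.481
Step 2: Gradient step.
x_raw = 1.0066 - 0.05*5.066 = 0.7533
y_raw = 0.4481 - 0.05*18.481 = -0.476
Step 3: Project onto [-1, 1].
x_proj = clip(0.7533) = 0.7533
y_proj = clip(-0.476) = -0.476
Step 4: Evaluate f.
f(0.7533, -0.476) = -6.4599


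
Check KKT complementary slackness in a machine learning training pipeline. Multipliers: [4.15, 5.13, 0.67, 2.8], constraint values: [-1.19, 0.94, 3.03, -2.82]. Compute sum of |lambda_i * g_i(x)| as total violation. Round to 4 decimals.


KKT complementary slackness check:
lambda_1 * g_1 = 4.15 * -1.19 = -4.9385
lambda_2 * g_2 = 5.13 * 0.94 = 4.8222
lambda_3 * g_3 = 0.67 * 3.03 = 2.0301
lambda_4 * g_4 = 2.8 * -2.82 = -7.896
Total violation = 4.9385 + 4.8222 + 2.0301 + 7.896 = 19.6868


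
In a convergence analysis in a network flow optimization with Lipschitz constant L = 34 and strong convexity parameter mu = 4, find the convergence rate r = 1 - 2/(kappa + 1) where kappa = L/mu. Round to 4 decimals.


Step 1: Compute the condition number.
kappa = L/mu = 34/4 = 8.5
Step 2: Compute the convergence rate.
r = 1 - 2/(kappa + 1) = 1 - 2*mu/(L + mu) = (L - mu)/(L + mu) = 30/38 = 0.7895


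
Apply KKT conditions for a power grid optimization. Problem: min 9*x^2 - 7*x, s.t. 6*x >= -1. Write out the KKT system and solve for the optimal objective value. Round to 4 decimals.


Step 1: Try lambda = 0 (constraint inactive).
Stationarity: 2*9*x - 7 = 0
x* = 7/(2*9) = 7/18 = 0.3889 (rounded; the exact value 7/18 is used below)
Check constraint: 6*0.3889 = 2.3334 >= -1 -- satisfied.
Step 2: Compute optimal value.
f(x*) = 9*(7/18)^2 - 7*(7/18) = -1.3611


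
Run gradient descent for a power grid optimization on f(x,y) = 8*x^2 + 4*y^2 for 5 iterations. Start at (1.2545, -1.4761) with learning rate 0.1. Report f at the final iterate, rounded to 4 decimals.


Gradient descent on f(x,y) = 8*x^2 + 4*y^2.
Starting point: (1.2545, -1.4761), alpha = 0.1
Step 1: grad_x = 2*8*1.2545 = 20.072, grad_y = 2*4*-1.4761 = -11.8088
  x_1 = 1.2545 - 0.1*20.072 = -0.7527
  y_1 = -1.4761 - 0.1*-11.8088 = -0.2952
Step 2: grad_x = 2*8*-0.7527 = -12.0432, grad_y = 2*4*-0.2952 = -2.3618
  x_2 = -0.7527 - 0.1*-12.0432 = 0.4516
  y_2 = -0.2952 - 0.1*-2.3618 = -0.059
Step 3: grad_x = 2*8*0.4516 = 7.2259, grad_y = 2*4*-0.059 = -0.4724
  x_3 = 0.4516 - 0.1*7.2259 = -0.271
  y_3 = -0.059 - 0.1*-0.4724 = -0.0118
Step 4: grad_x = 2*8*-0.271 = -4.3356, grad_y = 2*4*-0.0118 = -0.0945
  x_4 = -0.271 - 0.1*-4.3356 = 0.1626
  y_4 = -0.0118 - 0.1*-0.0945 = -0.0024
Step 5: grad_x = 2*8*0.1626 = 2.6013, grad_y = 2*4*-0.0024 = -0.0189
  x_5 = 0.1626 - 0.1*2.6013 = -0.0975
  y_5 = -0.0024 - 0.1*-0.0189 = -0.0005
f(-0.0975, -0.0005) = 8*(-0.0975)^2 + 4*(-0.0005)^2 = 0.0761
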